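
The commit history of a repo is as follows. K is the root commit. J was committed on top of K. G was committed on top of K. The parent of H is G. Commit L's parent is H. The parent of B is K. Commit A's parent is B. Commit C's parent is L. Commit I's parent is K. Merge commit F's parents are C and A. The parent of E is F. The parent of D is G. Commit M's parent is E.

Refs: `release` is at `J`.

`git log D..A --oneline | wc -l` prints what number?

Reachable from A: {A, B, K}.
Reachable from D: {D, G, K}.
In A's history but not D's: {A, B} — 2 commits.

2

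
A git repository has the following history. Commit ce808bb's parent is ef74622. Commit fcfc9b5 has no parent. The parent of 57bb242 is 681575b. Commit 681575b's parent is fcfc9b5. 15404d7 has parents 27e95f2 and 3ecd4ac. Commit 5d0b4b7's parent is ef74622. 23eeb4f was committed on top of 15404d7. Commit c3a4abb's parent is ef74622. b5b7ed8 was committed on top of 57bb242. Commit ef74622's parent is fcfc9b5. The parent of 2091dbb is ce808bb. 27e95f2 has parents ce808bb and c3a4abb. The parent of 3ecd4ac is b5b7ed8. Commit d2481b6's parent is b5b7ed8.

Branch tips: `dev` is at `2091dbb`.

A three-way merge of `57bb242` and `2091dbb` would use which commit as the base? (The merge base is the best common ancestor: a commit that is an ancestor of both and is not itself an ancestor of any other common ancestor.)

Ancestors of 57bb242: {57bb242, 681575b, fcfc9b5}.
Ancestors of 2091dbb: {2091dbb, ce808bb, ef74622, fcfc9b5}.
Common ancestors: {fcfc9b5}.
The only common ancestor is fcfc9b5, so it is the merge base.

fcfc9b5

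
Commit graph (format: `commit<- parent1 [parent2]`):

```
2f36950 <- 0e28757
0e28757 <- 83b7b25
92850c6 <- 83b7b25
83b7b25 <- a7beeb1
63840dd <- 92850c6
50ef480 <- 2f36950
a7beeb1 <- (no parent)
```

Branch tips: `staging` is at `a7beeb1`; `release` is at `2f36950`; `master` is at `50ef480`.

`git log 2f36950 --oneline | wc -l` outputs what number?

Walking parent pointers from 2f36950: reachable set = {0e28757, 2f36950, 83b7b25, a7beeb1}.
That is 4 commits.

4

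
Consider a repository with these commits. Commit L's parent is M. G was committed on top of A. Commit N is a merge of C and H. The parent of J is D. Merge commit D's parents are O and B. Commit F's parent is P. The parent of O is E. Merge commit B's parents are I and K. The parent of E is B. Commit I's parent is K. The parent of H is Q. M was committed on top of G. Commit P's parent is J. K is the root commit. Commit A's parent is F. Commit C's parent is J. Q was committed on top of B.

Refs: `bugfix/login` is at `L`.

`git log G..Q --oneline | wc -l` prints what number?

1

Reachable from Q: {B, I, K, Q}.
Reachable from G: {A, B, D, E, F, G, I, J, K, O, P}.
In Q's history but not G's: {Q} — 1 commit.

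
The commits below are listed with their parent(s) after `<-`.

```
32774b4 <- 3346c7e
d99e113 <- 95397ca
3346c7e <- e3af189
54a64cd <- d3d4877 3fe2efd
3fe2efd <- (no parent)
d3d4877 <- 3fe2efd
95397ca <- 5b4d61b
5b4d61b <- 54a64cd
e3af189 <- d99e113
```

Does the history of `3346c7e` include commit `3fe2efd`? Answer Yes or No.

Ancestors of 3346c7e (commits reachable by following parents): {3346c7e, 3fe2efd, 54a64cd, 5b4d61b, 95397ca, d3d4877, d99e113, e3af189}.
3fe2efd is in that set, so it is an ancestor of 3346c7e.

Yes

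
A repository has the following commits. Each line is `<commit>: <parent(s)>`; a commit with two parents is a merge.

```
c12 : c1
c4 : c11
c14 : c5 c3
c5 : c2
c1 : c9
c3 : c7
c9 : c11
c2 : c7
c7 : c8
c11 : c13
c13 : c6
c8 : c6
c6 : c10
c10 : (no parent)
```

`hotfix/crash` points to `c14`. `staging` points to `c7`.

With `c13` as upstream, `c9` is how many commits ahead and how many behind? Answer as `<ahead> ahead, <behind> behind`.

Reachable from c9: {c10, c11, c13, c6, c9}.
Reachable from c13: {c10, c13, c6}.
Only in c9's history (ahead): {c11, c9} — 2.
Only in c13's history (behind): {} — 0.

2 ahead, 0 behind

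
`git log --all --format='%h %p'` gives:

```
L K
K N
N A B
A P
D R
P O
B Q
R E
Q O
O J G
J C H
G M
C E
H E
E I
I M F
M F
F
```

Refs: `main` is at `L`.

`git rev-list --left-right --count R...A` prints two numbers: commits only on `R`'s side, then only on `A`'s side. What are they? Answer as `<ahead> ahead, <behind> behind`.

Reachable from R: {E, F, I, M, R}.
Reachable from A: {A, C, E, F, G, H, I, J, M, O, P}.
Only in R's history (ahead): {R} — 1.
Only in A's history (behind): {A, C, G, H, J, O, P} — 7.

1 ahead, 7 behind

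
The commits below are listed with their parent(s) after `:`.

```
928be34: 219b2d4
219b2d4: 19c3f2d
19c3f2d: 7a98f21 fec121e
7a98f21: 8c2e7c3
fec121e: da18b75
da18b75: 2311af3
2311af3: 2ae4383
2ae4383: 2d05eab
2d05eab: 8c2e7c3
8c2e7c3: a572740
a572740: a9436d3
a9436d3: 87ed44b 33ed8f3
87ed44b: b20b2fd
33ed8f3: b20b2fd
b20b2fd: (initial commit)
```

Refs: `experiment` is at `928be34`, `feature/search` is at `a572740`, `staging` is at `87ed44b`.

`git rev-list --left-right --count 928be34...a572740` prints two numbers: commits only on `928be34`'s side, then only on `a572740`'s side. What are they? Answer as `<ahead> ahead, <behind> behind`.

10 ahead, 0 behind

Reachable from 928be34: {19c3f2d, 219b2d4, 2311af3, 2ae4383, 2d05eab, 33ed8f3, 7a98f21, 87ed44b, 8c2e7c3, 928be34, a572740, a9436d3, b20b2fd, da18b75, fec121e}.
Reachable from a572740: {33ed8f3, 87ed44b, a572740, a9436d3, b20b2fd}.
Only in 928be34's history (ahead): {19c3f2d, 219b2d4, 2311af3, 2ae4383, 2d05eab, 7a98f21, 8c2e7c3, 928be34, da18b75, fec121e} — 10.
Only in a572740's history (behind): {} — 0.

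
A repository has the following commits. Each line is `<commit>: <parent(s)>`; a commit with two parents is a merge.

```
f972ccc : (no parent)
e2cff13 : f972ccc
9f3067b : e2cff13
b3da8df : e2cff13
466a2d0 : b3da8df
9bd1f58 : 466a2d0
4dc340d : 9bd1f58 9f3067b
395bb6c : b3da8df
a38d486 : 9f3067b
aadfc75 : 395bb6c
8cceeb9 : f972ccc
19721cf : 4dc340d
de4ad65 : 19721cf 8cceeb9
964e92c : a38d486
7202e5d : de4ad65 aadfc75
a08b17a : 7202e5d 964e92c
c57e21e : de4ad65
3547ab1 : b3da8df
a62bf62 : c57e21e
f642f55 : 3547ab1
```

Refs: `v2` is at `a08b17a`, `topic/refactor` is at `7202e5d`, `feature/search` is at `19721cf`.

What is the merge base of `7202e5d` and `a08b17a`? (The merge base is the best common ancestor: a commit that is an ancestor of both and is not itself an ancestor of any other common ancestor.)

7202e5d

Ancestors of 7202e5d: {19721cf, 395bb6c, 466a2d0, 4dc340d, 7202e5d, 8cceeb9, 9bd1f58, 9f3067b, aadfc75, b3da8df, de4ad65, e2cff13, f972ccc}.
Ancestors of a08b17a: {19721cf, 395bb6c, 466a2d0, 4dc340d, 7202e5d, 8cceeb9, 964e92c, 9bd1f58, 9f3067b, a08b17a, a38d486, aadfc75, b3da8df, de4ad65, e2cff13, f972ccc}.
Common ancestors: {19721cf, 395bb6c, 466a2d0, 4dc340d, 7202e5d, 8cceeb9, 9bd1f58, 9f3067b, aadfc75, b3da8df, de4ad65, e2cff13, f972ccc}.
Among these, 7202e5d is not an ancestor of any other common ancestor — it is the merge base.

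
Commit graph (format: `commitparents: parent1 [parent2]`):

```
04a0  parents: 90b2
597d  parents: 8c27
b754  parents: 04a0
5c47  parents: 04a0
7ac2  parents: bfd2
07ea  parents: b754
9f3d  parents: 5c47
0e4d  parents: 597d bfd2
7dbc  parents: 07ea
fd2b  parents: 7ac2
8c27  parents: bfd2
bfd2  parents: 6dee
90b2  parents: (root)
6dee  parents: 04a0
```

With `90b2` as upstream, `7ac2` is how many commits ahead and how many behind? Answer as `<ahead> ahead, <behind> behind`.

4 ahead, 0 behind

Reachable from 7ac2: {04a0, 6dee, 7ac2, 90b2, bfd2}.
Reachable from 90b2: {90b2}.
Only in 7ac2's history (ahead): {04a0, 6dee, 7ac2, bfd2} — 4.
Only in 90b2's history (behind): {} — 0.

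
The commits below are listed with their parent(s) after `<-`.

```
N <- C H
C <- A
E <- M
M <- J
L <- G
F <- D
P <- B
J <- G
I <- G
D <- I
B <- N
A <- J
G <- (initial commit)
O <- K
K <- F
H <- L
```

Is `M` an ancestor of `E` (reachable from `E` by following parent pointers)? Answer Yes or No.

Yes

Ancestors of E (commits reachable by following parents): {E, G, J, M}.
M is in that set, so it is an ancestor of E.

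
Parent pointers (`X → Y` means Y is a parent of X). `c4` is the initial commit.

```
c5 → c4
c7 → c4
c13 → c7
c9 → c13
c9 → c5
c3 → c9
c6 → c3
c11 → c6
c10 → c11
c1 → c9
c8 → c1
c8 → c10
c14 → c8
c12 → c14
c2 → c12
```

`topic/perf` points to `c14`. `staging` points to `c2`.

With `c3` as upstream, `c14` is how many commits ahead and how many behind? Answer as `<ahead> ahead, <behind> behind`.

6 ahead, 0 behind

Reachable from c14: {c1, c10, c11, c13, c14, c3, c4, c5, c6, c7, c8, c9}.
Reachable from c3: {c13, c3, c4, c5, c7, c9}.
Only in c14's history (ahead): {c1, c10, c11, c14, c6, c8} — 6.
Only in c3's history (behind): {} — 0.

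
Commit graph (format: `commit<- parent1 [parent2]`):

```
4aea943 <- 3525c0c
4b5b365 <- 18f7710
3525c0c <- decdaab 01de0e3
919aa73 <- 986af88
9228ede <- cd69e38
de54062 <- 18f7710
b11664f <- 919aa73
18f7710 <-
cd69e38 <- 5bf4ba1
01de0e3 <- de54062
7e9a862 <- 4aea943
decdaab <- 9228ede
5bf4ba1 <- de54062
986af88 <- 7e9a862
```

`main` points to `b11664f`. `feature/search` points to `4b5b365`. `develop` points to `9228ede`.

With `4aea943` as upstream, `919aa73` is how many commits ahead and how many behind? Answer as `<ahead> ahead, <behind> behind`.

3 ahead, 0 behind

Reachable from 919aa73: {01de0e3, 18f7710, 3525c0c, 4aea943, 5bf4ba1, 7e9a862, 919aa73, 9228ede, 986af88, cd69e38, de54062, decdaab}.
Reachable from 4aea943: {01de0e3, 18f7710, 3525c0c, 4aea943, 5bf4ba1, 9228ede, cd69e38, de54062, decdaab}.
Only in 919aa73's history (ahead): {7e9a862, 919aa73, 986af88} — 3.
Only in 4aea943's history (behind): {} — 0.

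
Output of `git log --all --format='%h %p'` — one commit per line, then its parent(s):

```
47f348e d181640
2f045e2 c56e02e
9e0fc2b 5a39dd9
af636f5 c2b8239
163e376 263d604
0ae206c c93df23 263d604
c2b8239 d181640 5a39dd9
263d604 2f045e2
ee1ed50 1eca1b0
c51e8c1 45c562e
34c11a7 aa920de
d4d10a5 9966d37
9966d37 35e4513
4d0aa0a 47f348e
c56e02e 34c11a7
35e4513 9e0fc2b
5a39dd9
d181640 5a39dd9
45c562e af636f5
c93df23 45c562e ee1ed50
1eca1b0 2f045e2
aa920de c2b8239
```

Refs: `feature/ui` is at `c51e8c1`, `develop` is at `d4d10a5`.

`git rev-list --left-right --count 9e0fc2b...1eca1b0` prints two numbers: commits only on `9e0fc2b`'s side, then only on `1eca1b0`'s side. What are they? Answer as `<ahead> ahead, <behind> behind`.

Reachable from 9e0fc2b: {5a39dd9, 9e0fc2b}.
Reachable from 1eca1b0: {1eca1b0, 2f045e2, 34c11a7, 5a39dd9, aa920de, c2b8239, c56e02e, d181640}.
Only in 9e0fc2b's history (ahead): {9e0fc2b} — 1.
Only in 1eca1b0's history (behind): {1eca1b0, 2f045e2, 34c11a7, aa920de, c2b8239, c56e02e, d181640} — 7.

1 ahead, 7 behind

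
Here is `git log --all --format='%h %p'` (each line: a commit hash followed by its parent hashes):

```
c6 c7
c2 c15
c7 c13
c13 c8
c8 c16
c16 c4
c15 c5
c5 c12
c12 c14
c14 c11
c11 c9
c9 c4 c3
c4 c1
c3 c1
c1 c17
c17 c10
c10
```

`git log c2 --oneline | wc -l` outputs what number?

12

Walking parent pointers from c2: reachable set = {c1, c10, c11, c12, c14, c15, c17, c2, c3, c4, c5, c9}.
That is 12 commits.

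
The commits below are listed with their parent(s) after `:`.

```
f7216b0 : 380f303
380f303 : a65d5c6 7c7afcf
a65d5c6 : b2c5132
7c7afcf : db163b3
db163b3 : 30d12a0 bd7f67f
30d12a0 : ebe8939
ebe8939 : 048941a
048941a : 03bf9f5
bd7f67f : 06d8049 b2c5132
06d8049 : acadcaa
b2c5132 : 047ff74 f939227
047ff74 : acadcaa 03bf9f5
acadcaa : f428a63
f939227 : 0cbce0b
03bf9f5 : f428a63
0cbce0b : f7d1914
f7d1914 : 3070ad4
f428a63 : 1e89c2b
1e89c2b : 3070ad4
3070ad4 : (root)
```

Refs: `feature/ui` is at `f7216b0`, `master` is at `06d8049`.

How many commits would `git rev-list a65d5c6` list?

Walking parent pointers from a65d5c6: reachable set = {03bf9f5, 047ff74, 0cbce0b, 1e89c2b, 3070ad4, a65d5c6, acadcaa, b2c5132, f428a63, f7d1914, f939227}.
That is 11 commits.

11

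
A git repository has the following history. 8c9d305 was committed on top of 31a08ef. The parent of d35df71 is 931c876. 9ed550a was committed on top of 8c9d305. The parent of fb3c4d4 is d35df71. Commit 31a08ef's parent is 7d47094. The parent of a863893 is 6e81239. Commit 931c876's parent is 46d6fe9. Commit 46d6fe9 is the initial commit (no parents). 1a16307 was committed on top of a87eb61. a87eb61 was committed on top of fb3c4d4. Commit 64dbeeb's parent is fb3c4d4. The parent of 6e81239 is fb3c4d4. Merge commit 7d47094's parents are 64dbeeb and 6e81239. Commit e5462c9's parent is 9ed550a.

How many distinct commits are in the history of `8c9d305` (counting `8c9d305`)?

Walking parent pointers from 8c9d305: reachable set = {31a08ef, 46d6fe9, 64dbeeb, 6e81239, 7d47094, 8c9d305, 931c876, d35df71, fb3c4d4}.
That is 9 commits.

9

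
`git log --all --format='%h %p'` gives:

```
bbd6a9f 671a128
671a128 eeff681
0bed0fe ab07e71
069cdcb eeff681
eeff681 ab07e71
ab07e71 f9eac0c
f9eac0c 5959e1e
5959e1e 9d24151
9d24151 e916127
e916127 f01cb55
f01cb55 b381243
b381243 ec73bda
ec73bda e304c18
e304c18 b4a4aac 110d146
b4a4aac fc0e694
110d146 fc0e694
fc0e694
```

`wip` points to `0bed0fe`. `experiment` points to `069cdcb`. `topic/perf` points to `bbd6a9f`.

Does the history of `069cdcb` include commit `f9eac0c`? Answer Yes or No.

Yes

Ancestors of 069cdcb (commits reachable by following parents): {069cdcb, 110d146, 5959e1e, 9d24151, ab07e71, b381243, b4a4aac, e304c18, e916127, ec73bda, eeff681, f01cb55, f9eac0c, fc0e694}.
f9eac0c is in that set, so it is an ancestor of 069cdcb.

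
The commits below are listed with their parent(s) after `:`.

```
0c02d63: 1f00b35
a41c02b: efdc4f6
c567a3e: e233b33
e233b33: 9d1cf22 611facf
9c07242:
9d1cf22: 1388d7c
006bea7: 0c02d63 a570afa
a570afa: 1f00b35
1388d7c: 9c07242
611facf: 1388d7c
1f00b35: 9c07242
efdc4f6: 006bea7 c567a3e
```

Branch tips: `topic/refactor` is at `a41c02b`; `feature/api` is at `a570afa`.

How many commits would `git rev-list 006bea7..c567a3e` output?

5

Reachable from c567a3e: {1388d7c, 611facf, 9c07242, 9d1cf22, c567a3e, e233b33}.
Reachable from 006bea7: {006bea7, 0c02d63, 1f00b35, 9c07242, a570afa}.
In c567a3e's history but not 006bea7's: {1388d7c, 611facf, 9d1cf22, c567a3e, e233b33} — 5 commits.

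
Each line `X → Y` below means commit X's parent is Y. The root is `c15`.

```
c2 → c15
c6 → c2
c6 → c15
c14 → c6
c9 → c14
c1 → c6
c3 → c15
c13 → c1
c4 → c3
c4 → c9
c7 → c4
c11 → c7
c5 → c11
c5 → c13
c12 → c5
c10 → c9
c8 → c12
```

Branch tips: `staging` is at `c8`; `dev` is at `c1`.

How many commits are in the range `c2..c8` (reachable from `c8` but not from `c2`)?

Reachable from c8: {c1, c11, c12, c13, c14, c15, c2, c3, c4, c5, c6, c7, c8, c9}.
Reachable from c2: {c15, c2}.
In c8's history but not c2's: {c1, c11, c12, c13, c14, c3, c4, c5, c6, c7, c8, c9} — 12 commits.

12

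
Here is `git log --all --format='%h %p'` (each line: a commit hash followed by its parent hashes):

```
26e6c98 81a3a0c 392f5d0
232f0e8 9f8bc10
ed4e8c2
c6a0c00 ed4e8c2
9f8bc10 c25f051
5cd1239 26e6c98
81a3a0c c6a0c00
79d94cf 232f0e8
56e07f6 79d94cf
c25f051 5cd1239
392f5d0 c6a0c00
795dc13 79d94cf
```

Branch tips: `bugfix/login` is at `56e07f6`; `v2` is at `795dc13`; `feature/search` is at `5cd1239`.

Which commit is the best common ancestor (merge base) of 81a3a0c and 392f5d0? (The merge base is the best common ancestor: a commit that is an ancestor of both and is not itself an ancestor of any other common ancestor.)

c6a0c00

Ancestors of 81a3a0c: {81a3a0c, c6a0c00, ed4e8c2}.
Ancestors of 392f5d0: {392f5d0, c6a0c00, ed4e8c2}.
Common ancestors: {c6a0c00, ed4e8c2}.
Among these, c6a0c00 is not an ancestor of any other common ancestor — it is the merge base.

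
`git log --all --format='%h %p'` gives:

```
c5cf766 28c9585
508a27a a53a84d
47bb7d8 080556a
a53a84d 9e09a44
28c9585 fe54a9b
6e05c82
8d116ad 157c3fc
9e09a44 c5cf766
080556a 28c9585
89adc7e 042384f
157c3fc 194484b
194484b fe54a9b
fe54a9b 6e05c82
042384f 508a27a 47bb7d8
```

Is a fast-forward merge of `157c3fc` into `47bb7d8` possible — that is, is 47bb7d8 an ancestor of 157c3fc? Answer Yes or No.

A fast-forward from 47bb7d8 to 157c3fc is possible iff 47bb7d8 is an ancestor of 157c3fc.
Ancestors of 157c3fc: {157c3fc, 194484b, 6e05c82, fe54a9b}.
47bb7d8 is not among them, so fast-forward is not possible.

No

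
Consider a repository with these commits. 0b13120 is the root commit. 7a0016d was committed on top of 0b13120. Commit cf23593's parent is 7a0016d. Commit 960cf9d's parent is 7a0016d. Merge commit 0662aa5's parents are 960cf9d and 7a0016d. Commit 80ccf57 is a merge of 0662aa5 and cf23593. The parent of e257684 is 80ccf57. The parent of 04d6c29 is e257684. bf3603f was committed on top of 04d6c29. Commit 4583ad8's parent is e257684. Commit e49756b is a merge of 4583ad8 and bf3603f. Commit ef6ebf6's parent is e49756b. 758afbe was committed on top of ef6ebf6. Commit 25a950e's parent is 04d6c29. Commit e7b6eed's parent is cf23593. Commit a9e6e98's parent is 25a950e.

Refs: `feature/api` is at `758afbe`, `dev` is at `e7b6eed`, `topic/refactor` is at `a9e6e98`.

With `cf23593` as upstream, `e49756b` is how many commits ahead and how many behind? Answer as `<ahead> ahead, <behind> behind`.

Reachable from e49756b: {04d6c29, 0662aa5, 0b13120, 4583ad8, 7a0016d, 80ccf57, 960cf9d, bf3603f, cf23593, e257684, e49756b}.
Reachable from cf23593: {0b13120, 7a0016d, cf23593}.
Only in e49756b's history (ahead): {04d6c29, 0662aa5, 4583ad8, 80ccf57, 960cf9d, bf3603f, e257684, e49756b} — 8.
Only in cf23593's history (behind): {} — 0.

8 ahead, 0 behind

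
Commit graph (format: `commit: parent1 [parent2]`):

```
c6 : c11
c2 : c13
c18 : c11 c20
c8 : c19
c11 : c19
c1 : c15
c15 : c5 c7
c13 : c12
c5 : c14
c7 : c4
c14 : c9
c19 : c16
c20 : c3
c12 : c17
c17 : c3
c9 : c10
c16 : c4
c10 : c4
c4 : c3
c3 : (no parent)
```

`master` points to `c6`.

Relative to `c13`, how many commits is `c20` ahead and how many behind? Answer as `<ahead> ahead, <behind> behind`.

Reachable from c20: {c20, c3}.
Reachable from c13: {c12, c13, c17, c3}.
Only in c20's history (ahead): {c20} — 1.
Only in c13's history (behind): {c12, c13, c17} — 3.

1 ahead, 3 behind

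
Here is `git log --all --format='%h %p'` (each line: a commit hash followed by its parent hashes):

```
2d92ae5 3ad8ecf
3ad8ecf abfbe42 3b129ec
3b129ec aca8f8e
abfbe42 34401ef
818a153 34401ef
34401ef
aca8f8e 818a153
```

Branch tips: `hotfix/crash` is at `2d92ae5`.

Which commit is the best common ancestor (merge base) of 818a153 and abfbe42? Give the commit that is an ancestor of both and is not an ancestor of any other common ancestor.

Ancestors of 818a153: {34401ef, 818a153}.
Ancestors of abfbe42: {34401ef, abfbe42}.
Common ancestors: {34401ef}.
The only common ancestor is 34401ef, so it is the merge base.

34401ef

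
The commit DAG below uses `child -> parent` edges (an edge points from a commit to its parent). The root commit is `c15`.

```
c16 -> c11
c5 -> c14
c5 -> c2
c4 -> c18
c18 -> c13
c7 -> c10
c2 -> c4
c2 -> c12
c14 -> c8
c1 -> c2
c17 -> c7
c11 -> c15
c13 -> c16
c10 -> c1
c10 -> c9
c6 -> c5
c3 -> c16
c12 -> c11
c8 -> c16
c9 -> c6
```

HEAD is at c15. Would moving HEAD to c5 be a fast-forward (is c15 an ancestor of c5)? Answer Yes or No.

A fast-forward from c15 to c5 is possible iff c15 is an ancestor of c5.
Ancestors of c5: {c11, c12, c13, c14, c15, c16, c18, c2, c4, c5, c8}.
c15 is among them, so fast-forward is possible.

Yes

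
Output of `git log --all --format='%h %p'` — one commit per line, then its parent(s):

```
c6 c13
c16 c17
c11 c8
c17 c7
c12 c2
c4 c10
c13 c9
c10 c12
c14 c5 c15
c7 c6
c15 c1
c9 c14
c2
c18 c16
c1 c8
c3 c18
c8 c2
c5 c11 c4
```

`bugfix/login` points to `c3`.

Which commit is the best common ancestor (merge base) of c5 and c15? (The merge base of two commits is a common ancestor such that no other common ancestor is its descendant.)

c8

Ancestors of c5: {c10, c11, c12, c2, c4, c5, c8}.
Ancestors of c15: {c1, c15, c2, c8}.
Common ancestors: {c2, c8}.
Among these, c8 is not an ancestor of any other common ancestor — it is the merge base.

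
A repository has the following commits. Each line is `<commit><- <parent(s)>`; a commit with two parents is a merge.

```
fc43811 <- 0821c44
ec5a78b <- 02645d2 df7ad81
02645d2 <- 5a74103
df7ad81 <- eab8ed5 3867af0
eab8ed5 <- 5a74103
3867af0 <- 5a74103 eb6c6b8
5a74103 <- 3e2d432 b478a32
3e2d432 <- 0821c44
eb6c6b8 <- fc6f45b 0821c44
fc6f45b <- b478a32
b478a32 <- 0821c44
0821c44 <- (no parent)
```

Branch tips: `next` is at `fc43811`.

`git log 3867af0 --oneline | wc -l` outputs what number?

Walking parent pointers from 3867af0: reachable set = {0821c44, 3867af0, 3e2d432, 5a74103, b478a32, eb6c6b8, fc6f45b}.
That is 7 commits.

7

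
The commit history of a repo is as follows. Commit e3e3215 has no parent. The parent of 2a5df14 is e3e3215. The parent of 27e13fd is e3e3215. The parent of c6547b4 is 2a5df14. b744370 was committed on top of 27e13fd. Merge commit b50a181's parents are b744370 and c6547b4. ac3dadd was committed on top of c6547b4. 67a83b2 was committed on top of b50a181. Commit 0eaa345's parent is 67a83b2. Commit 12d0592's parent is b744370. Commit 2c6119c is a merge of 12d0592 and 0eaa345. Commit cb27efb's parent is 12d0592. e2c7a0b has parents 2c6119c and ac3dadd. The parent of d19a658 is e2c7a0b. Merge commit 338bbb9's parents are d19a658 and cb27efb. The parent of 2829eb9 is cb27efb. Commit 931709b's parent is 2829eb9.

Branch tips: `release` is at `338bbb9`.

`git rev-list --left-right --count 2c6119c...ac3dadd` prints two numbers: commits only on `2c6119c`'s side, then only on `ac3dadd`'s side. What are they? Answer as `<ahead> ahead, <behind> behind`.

Reachable from 2c6119c: {0eaa345, 12d0592, 27e13fd, 2a5df14, 2c6119c, 67a83b2, b50a181, b744370, c6547b4, e3e3215}.
Reachable from ac3dadd: {2a5df14, ac3dadd, c6547b4, e3e3215}.
Only in 2c6119c's history (ahead): {0eaa345, 12d0592, 27e13fd, 2c6119c, 67a83b2, b50a181, b744370} — 7.
Only in ac3dadd's history (behind): {ac3dadd} — 1.

7 ahead, 1 behind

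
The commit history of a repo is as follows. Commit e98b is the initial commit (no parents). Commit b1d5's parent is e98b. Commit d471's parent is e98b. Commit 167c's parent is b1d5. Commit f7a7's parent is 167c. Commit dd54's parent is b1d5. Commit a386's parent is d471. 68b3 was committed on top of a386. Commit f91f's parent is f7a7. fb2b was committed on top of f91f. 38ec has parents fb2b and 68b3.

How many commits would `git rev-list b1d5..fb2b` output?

Reachable from fb2b: {167c, b1d5, e98b, f7a7, f91f, fb2b}.
Reachable from b1d5: {b1d5, e98b}.
In fb2b's history but not b1d5's: {167c, f7a7, f91f, fb2b} — 4 commits.

4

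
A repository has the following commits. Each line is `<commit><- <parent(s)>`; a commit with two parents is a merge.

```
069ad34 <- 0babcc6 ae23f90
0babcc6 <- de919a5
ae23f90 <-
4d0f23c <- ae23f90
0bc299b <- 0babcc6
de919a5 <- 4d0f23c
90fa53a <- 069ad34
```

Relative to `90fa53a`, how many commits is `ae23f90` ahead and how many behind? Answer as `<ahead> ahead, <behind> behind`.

Reachable from ae23f90: {ae23f90}.
Reachable from 90fa53a: {069ad34, 0babcc6, 4d0f23c, 90fa53a, ae23f90, de919a5}.
Only in ae23f90's history (ahead): {} — 0.
Only in 90fa53a's history (behind): {069ad34, 0babcc6, 4d0f23c, 90fa53a, de919a5} — 5.

0 ahead, 5 behind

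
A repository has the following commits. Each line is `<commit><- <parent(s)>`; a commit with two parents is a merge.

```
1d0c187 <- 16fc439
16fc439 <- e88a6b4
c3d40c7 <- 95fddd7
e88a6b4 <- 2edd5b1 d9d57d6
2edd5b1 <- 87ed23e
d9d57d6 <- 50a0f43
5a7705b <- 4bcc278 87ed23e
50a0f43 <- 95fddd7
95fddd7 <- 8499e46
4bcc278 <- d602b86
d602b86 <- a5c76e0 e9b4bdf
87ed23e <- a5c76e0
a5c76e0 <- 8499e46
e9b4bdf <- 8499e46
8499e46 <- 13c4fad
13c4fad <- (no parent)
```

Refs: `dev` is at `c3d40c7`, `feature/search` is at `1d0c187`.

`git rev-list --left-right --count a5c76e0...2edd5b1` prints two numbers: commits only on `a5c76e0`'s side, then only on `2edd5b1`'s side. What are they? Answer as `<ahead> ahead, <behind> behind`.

Reachable from a5c76e0: {13c4fad, 8499e46, a5c76e0}.
Reachable from 2edd5b1: {13c4fad, 2edd5b1, 8499e46, 87ed23e, a5c76e0}.
Only in a5c76e0's history (ahead): {} — 0.
Only in 2edd5b1's history (behind): {2edd5b1, 87ed23e} — 2.

0 ahead, 2 behind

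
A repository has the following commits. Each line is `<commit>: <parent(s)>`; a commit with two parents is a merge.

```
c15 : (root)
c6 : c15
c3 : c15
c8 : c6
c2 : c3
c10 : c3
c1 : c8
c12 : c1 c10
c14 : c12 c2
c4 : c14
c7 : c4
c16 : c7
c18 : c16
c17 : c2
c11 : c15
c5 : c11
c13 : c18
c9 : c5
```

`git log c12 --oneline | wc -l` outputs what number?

7

Walking parent pointers from c12: reachable set = {c1, c10, c12, c15, c3, c6, c8}.
That is 7 commits.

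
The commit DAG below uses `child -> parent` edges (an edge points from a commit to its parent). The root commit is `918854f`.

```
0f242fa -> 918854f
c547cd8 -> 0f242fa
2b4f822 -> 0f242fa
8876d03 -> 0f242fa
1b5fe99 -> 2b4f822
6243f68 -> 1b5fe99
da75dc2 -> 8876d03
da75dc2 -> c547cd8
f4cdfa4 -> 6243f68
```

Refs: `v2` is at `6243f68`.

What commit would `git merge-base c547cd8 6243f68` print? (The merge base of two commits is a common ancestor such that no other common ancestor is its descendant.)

Ancestors of c547cd8: {0f242fa, 918854f, c547cd8}.
Ancestors of 6243f68: {0f242fa, 1b5fe99, 2b4f822, 6243f68, 918854f}.
Common ancestors: {0f242fa, 918854f}.
Among these, 0f242fa is not an ancestor of any other common ancestor — it is the merge base.

0f242fa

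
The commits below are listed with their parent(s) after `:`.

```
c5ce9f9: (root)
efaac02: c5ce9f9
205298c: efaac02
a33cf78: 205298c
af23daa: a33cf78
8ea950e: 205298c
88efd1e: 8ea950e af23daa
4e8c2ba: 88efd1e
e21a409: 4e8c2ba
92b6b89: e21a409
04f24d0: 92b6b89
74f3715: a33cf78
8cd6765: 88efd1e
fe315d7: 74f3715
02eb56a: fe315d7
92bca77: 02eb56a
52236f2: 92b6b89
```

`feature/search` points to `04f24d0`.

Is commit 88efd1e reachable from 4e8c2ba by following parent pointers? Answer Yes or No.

Ancestors of 4e8c2ba (commits reachable by following parents): {205298c, 4e8c2ba, 88efd1e, 8ea950e, a33cf78, af23daa, c5ce9f9, efaac02}.
88efd1e is in that set, so it is an ancestor of 4e8c2ba.

Yes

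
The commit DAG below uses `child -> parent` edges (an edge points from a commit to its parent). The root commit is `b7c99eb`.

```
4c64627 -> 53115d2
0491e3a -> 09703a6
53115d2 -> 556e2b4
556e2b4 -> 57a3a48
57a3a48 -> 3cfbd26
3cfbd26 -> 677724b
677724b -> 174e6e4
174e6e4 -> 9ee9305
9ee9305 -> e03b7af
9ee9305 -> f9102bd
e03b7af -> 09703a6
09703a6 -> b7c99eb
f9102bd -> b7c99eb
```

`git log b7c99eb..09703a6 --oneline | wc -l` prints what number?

Reachable from 09703a6: {09703a6, b7c99eb}.
Reachable from b7c99eb: {b7c99eb}.
In 09703a6's history but not b7c99eb's: {09703a6} — 1 commit.

1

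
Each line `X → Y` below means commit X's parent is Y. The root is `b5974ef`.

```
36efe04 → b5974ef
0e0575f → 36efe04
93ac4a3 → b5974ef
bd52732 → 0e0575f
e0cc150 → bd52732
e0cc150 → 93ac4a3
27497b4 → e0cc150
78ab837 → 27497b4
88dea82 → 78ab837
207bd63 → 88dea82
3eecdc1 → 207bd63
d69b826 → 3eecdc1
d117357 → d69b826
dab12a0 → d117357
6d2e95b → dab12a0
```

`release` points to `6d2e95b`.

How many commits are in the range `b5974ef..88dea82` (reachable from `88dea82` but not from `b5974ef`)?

8

Reachable from 88dea82: {0e0575f, 27497b4, 36efe04, 78ab837, 88dea82, 93ac4a3, b5974ef, bd52732, e0cc150}.
Reachable from b5974ef: {b5974ef}.
In 88dea82's history but not b5974ef's: {0e0575f, 27497b4, 36efe04, 78ab837, 88dea82, 93ac4a3, bd52732, e0cc150} — 8 commits.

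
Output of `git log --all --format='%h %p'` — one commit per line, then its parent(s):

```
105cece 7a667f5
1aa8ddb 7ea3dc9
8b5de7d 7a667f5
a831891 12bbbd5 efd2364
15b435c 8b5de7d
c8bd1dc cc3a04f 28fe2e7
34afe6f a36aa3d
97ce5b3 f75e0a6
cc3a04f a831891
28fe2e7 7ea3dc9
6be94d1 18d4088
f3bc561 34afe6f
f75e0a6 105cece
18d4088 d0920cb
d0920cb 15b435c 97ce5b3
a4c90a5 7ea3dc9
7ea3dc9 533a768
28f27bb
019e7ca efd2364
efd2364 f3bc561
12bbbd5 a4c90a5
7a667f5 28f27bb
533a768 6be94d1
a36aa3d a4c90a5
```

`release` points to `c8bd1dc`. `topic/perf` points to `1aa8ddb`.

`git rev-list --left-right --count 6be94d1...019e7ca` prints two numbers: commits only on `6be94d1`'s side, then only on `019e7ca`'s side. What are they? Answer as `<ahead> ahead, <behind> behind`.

Reachable from 6be94d1: {105cece, 15b435c, 18d4088, 28f27bb, 6be94d1, 7a667f5, 8b5de7d, 97ce5b3, d0920cb, f75e0a6}.
Reachable from 019e7ca: {019e7ca, 105cece, 15b435c, 18d4088, 28f27bb, 34afe6f, 533a768, 6be94d1, 7a667f5, 7ea3dc9, 8b5de7d, 97ce5b3, a36aa3d, a4c90a5, d0920cb, efd2364, f3bc561, f75e0a6}.
Only in 6be94d1's history (ahead): {} — 0.
Only in 019e7ca's history (behind): {019e7ca, 34afe6f, 533a768, 7ea3dc9, a36aa3d, a4c90a5, efd2364, f3bc561} — 8.

0 ahead, 8 behind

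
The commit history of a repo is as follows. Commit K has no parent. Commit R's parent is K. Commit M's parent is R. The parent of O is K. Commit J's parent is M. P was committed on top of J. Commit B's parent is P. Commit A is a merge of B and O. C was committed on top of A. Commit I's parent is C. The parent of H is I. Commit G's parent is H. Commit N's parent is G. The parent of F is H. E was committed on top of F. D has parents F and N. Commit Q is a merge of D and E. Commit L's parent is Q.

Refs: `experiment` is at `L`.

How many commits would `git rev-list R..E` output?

11

Reachable from E: {A, B, C, E, F, H, I, J, K, M, O, P, R}.
Reachable from R: {K, R}.
In E's history but not R's: {A, B, C, E, F, H, I, J, M, O, P} — 11 commits.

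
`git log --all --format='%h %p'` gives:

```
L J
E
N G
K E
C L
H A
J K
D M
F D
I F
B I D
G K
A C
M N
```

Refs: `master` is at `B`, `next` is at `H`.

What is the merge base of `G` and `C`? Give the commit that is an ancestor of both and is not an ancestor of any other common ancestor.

K

Ancestors of G: {E, G, K}.
Ancestors of C: {C, E, J, K, L}.
Common ancestors: {E, K}.
Among these, K is not an ancestor of any other common ancestor — it is the merge base.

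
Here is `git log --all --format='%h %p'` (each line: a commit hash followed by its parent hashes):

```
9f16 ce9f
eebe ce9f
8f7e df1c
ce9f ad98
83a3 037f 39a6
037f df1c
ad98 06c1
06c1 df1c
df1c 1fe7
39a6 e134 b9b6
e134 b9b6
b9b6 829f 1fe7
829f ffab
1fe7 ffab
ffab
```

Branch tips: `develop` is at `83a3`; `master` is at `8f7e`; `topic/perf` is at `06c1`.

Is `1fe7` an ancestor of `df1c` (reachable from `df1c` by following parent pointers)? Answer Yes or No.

Yes

Ancestors of df1c (commits reachable by following parents): {1fe7, df1c, ffab}.
1fe7 is in that set, so it is an ancestor of df1c.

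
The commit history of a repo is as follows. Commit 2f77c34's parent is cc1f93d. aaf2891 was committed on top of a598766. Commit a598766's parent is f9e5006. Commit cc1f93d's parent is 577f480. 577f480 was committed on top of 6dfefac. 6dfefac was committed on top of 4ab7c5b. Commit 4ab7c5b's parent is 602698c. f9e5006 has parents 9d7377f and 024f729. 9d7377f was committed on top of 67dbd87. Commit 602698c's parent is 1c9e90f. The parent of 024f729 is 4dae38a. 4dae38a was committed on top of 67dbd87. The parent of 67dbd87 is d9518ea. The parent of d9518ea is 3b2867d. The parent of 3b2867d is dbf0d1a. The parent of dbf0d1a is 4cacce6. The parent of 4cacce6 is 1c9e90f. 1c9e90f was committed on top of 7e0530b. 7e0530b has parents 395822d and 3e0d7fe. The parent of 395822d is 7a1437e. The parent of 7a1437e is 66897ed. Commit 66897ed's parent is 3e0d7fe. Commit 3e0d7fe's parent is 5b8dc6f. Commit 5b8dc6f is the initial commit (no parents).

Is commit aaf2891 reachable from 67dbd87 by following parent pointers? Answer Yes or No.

Ancestors of 67dbd87: {1c9e90f, 395822d, 3b2867d, 3e0d7fe, 4cacce6, 5b8dc6f, 66897ed, 67dbd87, 7a1437e, 7e0530b, d9518ea, dbf0d1a}.
aaf2891 is not in that set, so it is not an ancestor of 67dbd87.

No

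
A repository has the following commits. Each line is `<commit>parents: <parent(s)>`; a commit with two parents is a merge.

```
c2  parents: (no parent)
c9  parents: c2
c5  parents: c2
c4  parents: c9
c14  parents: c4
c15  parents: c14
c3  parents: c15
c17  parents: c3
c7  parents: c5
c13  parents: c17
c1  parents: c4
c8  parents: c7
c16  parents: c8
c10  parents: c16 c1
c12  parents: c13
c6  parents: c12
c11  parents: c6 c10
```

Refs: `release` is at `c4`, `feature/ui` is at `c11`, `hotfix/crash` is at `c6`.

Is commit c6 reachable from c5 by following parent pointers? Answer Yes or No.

Ancestors of c5: {c2, c5}.
c6 is not in that set, so it is not an ancestor of c5.

No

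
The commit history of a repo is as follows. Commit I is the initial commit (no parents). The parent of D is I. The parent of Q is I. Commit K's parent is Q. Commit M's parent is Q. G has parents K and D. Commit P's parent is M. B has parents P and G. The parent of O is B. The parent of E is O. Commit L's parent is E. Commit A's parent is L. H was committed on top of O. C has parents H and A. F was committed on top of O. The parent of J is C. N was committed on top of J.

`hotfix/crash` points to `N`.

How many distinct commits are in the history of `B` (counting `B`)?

8

Walking parent pointers from B: reachable set = {B, D, G, I, K, M, P, Q}.
That is 8 commits.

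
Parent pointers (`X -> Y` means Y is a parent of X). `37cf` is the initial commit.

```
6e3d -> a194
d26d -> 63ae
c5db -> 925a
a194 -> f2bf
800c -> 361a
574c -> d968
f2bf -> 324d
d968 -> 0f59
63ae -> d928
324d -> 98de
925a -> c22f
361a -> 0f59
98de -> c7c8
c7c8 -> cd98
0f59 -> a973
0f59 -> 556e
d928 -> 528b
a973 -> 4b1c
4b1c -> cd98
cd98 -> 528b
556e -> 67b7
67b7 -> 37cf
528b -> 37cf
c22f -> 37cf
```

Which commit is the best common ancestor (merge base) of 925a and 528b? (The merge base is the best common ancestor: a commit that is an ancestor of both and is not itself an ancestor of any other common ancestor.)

37cf

Ancestors of 925a: {37cf, 925a, c22f}.
Ancestors of 528b: {37cf, 528b}.
Common ancestors: {37cf}.
The only common ancestor is 37cf, so it is the merge base.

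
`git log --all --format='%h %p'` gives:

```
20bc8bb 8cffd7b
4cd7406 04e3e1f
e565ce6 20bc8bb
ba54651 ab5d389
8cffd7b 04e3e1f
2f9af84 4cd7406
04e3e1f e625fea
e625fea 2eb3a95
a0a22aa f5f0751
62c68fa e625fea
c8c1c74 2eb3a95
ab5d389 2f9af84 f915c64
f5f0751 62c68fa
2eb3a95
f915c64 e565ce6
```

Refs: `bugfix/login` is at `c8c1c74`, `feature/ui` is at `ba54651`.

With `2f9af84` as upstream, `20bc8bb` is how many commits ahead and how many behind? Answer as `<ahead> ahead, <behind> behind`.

Reachable from 20bc8bb: {04e3e1f, 20bc8bb, 2eb3a95, 8cffd7b, e625fea}.
Reachable from 2f9af84: {04e3e1f, 2eb3a95, 2f9af84, 4cd7406, e625fea}.
Only in 20bc8bb's history (ahead): {20bc8bb, 8cffd7b} — 2.
Only in 2f9af84's history (behind): {2f9af84, 4cd7406} — 2.

2 ahead, 2 behind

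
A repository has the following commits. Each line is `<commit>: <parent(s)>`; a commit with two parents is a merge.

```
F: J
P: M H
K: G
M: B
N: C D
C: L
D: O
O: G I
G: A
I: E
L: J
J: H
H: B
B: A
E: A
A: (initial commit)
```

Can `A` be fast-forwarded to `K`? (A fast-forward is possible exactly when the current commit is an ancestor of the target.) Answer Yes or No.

A fast-forward from A to K is possible iff A is an ancestor of K.
Ancestors of K: {A, G, K}.
A is among them, so fast-forward is possible.

Yes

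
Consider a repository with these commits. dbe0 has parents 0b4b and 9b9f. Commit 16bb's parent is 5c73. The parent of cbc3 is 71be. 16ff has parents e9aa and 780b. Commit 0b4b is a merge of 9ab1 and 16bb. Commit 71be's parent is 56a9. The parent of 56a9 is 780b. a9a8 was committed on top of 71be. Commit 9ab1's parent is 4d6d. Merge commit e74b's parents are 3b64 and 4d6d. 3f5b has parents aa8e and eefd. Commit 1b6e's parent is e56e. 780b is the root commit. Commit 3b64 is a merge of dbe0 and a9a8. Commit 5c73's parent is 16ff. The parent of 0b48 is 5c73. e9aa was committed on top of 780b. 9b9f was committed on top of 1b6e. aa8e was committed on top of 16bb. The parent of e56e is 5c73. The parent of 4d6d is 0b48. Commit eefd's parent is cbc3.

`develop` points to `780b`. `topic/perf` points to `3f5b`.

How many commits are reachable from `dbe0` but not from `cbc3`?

12

Reachable from dbe0: {0b48, 0b4b, 16bb, 16ff, 1b6e, 4d6d, 5c73, 780b, 9ab1, 9b9f, dbe0, e56e, e9aa}.
Reachable from cbc3: {56a9, 71be, 780b, cbc3}.
In dbe0's history but not cbc3's: {0b48, 0b4b, 16bb, 16ff, 1b6e, 4d6d, 5c73, 9ab1, 9b9f, dbe0, e56e, e9aa} — 12 commits.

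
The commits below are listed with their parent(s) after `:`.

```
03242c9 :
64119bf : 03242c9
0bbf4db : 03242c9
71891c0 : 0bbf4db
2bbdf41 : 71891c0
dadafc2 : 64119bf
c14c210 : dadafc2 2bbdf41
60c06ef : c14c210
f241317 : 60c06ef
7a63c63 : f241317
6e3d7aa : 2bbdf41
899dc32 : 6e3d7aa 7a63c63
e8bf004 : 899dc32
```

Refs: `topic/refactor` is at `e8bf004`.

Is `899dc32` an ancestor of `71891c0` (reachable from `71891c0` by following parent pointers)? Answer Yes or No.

No

Ancestors of 71891c0: {03242c9, 0bbf4db, 71891c0}.
899dc32 is not in that set, so it is not an ancestor of 71891c0.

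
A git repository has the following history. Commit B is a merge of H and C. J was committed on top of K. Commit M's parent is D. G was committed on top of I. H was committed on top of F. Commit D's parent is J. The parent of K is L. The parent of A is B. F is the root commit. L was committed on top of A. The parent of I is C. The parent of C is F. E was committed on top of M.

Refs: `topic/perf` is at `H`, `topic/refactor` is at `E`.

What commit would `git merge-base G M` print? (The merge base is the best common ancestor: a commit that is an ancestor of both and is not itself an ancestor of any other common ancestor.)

C

Ancestors of G: {C, F, G, I}.
Ancestors of M: {A, B, C, D, F, H, J, K, L, M}.
Common ancestors: {C, F}.
Among these, C is not an ancestor of any other common ancestor — it is the merge base.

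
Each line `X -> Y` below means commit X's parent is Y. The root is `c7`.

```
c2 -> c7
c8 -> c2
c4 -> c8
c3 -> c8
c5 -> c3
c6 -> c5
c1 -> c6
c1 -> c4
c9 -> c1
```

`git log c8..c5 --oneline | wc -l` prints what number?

Reachable from c5: {c2, c3, c5, c7, c8}.
Reachable from c8: {c2, c7, c8}.
In c5's history but not c8's: {c3, c5} — 2 commits.

2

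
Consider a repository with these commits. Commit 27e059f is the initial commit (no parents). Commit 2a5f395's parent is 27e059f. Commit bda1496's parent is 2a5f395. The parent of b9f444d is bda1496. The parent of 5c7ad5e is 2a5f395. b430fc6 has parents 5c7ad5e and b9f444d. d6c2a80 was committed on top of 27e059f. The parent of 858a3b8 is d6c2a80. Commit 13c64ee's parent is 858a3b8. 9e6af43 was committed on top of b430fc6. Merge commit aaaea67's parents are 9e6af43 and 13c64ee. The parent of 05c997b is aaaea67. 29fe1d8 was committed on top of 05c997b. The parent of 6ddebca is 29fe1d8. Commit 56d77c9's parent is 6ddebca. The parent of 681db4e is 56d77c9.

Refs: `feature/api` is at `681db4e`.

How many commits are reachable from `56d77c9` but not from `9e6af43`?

8

Reachable from 56d77c9: {05c997b, 13c64ee, 27e059f, 29fe1d8, 2a5f395, 56d77c9, 5c7ad5e, 6ddebca, 858a3b8, 9e6af43, aaaea67, b430fc6, b9f444d, bda1496, d6c2a80}.
Reachable from 9e6af43: {27e059f, 2a5f395, 5c7ad5e, 9e6af43, b430fc6, b9f444d, bda1496}.
In 56d77c9's history but not 9e6af43's: {05c997b, 13c64ee, 29fe1d8, 56d77c9, 6ddebca, 858a3b8, aaaea67, d6c2a80} — 8 commits.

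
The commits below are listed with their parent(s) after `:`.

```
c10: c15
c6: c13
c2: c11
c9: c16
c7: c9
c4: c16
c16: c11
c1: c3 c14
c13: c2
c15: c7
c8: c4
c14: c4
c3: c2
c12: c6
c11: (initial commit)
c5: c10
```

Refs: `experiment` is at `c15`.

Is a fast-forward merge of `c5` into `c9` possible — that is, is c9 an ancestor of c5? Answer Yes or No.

Yes

A fast-forward from c9 to c5 is possible iff c9 is an ancestor of c5.
Ancestors of c5: {c10, c11, c15, c16, c5, c7, c9}.
c9 is among them, so fast-forward is possible.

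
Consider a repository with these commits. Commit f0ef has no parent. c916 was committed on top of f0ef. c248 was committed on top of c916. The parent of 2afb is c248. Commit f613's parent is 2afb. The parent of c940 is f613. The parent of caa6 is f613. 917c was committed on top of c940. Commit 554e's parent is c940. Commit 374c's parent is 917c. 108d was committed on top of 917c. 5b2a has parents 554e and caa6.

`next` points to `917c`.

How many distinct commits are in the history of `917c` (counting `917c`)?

Walking parent pointers from 917c: reachable set = {2afb, 917c, c248, c916, c940, f0ef, f613}.
That is 7 commits.

7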